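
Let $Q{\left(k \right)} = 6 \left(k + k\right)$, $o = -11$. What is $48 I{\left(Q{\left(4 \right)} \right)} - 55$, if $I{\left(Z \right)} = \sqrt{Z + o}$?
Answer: $-55 + 48 \sqrt{37} \approx 236.97$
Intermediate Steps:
$Q{\left(k \right)} = 12 k$ ($Q{\left(k \right)} = 6 \cdot 2 k = 12 k$)
$I{\left(Z \right)} = \sqrt{-11 + Z}$ ($I{\left(Z \right)} = \sqrt{Z - 11} = \sqrt{-11 + Z}$)
$48 I{\left(Q{\left(4 \right)} \right)} - 55 = 48 \sqrt{-11 + 12 \cdot 4} - 55 = 48 \sqrt{-11 + 48} - 55 = 48 \sqrt{37} - 55 = -55 + 48 \sqrt{37}$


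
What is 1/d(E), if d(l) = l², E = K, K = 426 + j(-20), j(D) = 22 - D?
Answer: 1/219024 ≈ 4.5657e-6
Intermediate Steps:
K = 468 (K = 426 + (22 - 1*(-20)) = 426 + (22 + 20) = 426 + 42 = 468)
E = 468
1/d(E) = 1/(468²) = 1/219024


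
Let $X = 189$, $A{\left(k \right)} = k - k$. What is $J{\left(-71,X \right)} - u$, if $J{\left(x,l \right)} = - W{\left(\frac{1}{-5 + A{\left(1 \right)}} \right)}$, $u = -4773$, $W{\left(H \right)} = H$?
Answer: $\frac{23866}{5} \approx 4773.2$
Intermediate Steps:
$A{\left(k \right)} = 0$
$J{\left(x,l \right)} = \frac{1}{5}$ ($J{\left(x,l \right)} = - \frac{1}{-5 + 0} = - \frac{1}{-5} = \left(-1\right) \left(- \frac{1}{5}\right) = \frac{1}{5}$)
$J{\left(-71,X \right)} - u = \frac{1}{5} - -4773 = \frac{1}{5} + 4773 = \frac{23866}{5}$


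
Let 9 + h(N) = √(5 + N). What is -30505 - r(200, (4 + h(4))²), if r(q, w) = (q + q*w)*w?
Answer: -34505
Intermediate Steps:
h(N) = -9 + √(5 + N)
r(q, w) = w*(q + q*w)
-30505 - r(200, (4 + h(4))²) = -30505 - 200*(4 + (-9 + √(5 + 4)))²*(1 + (4 + (-9 + √(5 + 4)))²) = -30505 - 200*(4 + (-9 + √9))²*(1 + (4 + (-9 + √9))²) = -30505 - 200*(4 + (-9 + 3))²*(1 + (4 + (-9 + 3))²) = -30505 - 200*(4 - 6)²*(1 + (4 - 6)²) = -30505 - 200*(-2)²*(1 + (-2)²) = -30505 - 200*4*(1 + 4) = -30505 - 200*4*5 = -30505 - 1*4000 = -30505 - 4000 = -34505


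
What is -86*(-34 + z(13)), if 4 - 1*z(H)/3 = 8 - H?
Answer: 602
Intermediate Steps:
z(H) = -12 + 3*H (z(H) = 12 - 3*(8 - H) = 12 + (-24 + 3*H) = -12 + 3*H)
-86*(-34 + z(13)) = -86*(-34 + (-12 + 3*13)) = -86*(-34 + (-12 + 39)) = -86*(-34 + 27) = -86*(-7) = 602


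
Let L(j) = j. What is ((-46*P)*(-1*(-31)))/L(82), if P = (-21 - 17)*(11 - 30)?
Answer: -514786/41 ≈ -12556.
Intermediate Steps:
P = 722 (P = -38*(-19) = 722)
((-46*P)*(-1*(-31)))/L(82) = ((-46*722)*(-1*(-31)))/82 = -33212*31*(1/82) = -1029572*1/82 = -514786/41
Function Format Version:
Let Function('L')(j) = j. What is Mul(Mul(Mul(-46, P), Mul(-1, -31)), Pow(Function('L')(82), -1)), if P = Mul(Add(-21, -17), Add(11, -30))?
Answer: Rational(-514786, 41) ≈ -12556.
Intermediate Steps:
P = 722 (P = Mul(-38, -19) = 722)
Mul(Mul(Mul(-46, P), Mul(-1, -31)), Pow(Function('L')(82), -1)) = Mul(Mul(Mul(-46, 722), Mul(-1, -31)), Pow(82, -1)) = Mul(Mul(-33212, 31), Rational(1, 82)) = Mul(-1029572, Rational(1, 82)) = Rational(-514786, 41)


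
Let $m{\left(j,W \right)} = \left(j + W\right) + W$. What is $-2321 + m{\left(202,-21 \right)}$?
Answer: $-2161$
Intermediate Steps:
$m{\left(j,W \right)} = j + 2 W$ ($m{\left(j,W \right)} = \left(W + j\right) + W = j + 2 W$)
$-2321 + m{\left(202,-21 \right)} = -2321 + \left(202 + 2 \left(-21\right)\right) = -2321 + \left(202 - 42\right) = -2321 + 160 = -2161$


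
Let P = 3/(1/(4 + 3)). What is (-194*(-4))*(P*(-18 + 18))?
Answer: 0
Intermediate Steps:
P = 21 (P = 3/(1/7) = 3/(⅐) = 3*7 = 21)
(-194*(-4))*(P*(-18 + 18)) = (-194*(-4))*(21*(-18 + 18)) = 776*(21*0) = 776*0 = 0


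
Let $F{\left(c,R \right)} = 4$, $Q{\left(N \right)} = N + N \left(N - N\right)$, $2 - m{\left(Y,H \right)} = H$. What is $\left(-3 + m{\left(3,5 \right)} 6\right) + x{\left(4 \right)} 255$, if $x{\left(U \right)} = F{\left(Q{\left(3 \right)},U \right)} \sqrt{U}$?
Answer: $2019$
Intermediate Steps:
$m{\left(Y,H \right)} = 2 - H$
$Q{\left(N \right)} = N$ ($Q{\left(N \right)} = N + N 0 = N + 0 = N$)
$x{\left(U \right)} = 4 \sqrt{U}$
$\left(-3 + m{\left(3,5 \right)} 6\right) + x{\left(4 \right)} 255 = \left(-3 + \left(2 - 5\right) 6\right) + 4 \sqrt{4} \cdot 255 = \left(-3 + \left(2 - 5\right) 6\right) + 4 \cdot 2 \cdot 255 = \left(-3 - 18\right) + 8 \cdot 255 = \left(-3 - 18\right) + 2040 = -21 + 2040 = 2019$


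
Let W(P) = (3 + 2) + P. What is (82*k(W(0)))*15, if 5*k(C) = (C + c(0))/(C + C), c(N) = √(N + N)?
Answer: 123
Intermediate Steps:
c(N) = √2*√N (c(N) = √(2*N) = √2*√N)
W(P) = 5 + P
k(C) = ⅒ (k(C) = ((C + √2*√0)/(C + C))/5 = ((C + √2*0)/((2*C)))/5 = ((C + 0)*(1/(2*C)))/5 = (C*(1/(2*C)))/5 = (⅕)*(½) = ⅒)
(82*k(W(0)))*15 = (82*(⅒))*15 = (41/5)*15 = 123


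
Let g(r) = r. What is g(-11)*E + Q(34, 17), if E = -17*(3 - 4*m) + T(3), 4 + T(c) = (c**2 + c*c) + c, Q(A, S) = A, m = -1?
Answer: 1156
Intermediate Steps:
T(c) = -4 + c + 2*c**2 (T(c) = -4 + ((c**2 + c*c) + c) = -4 + ((c**2 + c**2) + c) = -4 + (2*c**2 + c) = -4 + (c + 2*c**2) = -4 + c + 2*c**2)
E = -102 (E = -17*(3 - 4*(-1)) + (-4 + 3 + 2*3**2) = -17*(3 + 4) + (-4 + 3 + 2*9) = -17*7 + (-4 + 3 + 18) = -119 + 17 = -102)
g(-11)*E + Q(34, 17) = -11*(-102) + 34 = 1122 + 34 = 1156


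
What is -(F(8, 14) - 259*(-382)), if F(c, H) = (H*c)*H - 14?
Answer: -100492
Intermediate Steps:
F(c, H) = -14 + c*H² (F(c, H) = c*H² - 14 = -14 + c*H²)
-(F(8, 14) - 259*(-382)) = -((-14 + 8*14²) - 259*(-382)) = -((-14 + 8*196) + 98938) = -((-14 + 1568) + 98938) = -(1554 + 98938) = -1*100492 = -100492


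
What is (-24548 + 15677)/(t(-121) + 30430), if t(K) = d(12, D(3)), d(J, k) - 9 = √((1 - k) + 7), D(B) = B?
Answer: -270024369/926532716 + 8871*√5/926532716 ≈ -0.29141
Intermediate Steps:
d(J, k) = 9 + √(8 - k) (d(J, k) = 9 + √((1 - k) + 7) = 9 + √(8 - k))
t(K) = 9 + √5 (t(K) = 9 + √(8 - 1*3) = 9 + √(8 - 3) = 9 + √5)
(-24548 + 15677)/(t(-121) + 30430) = (-24548 + 15677)/((9 + √5) + 30430) = -8871/(30439 + √5)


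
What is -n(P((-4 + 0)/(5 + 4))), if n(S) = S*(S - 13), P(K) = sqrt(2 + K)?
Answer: -14/9 + 13*sqrt(14)/3 ≈ 14.658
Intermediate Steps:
n(S) = S*(-13 + S)
-n(P((-4 + 0)/(5 + 4))) = -sqrt(2 + (-4 + 0)/(5 + 4))*(-13 + sqrt(2 + (-4 + 0)/(5 + 4))) = -sqrt(2 - 4/9)*(-13 + sqrt(2 - 4/9)) = -sqrt(14/9)*(-13 + sqrt(14/9)) = -sqrt(14)/3*(-13 + sqrt(14)/3) = -sqrt(14)*(-13 + sqrt(14)/3)/3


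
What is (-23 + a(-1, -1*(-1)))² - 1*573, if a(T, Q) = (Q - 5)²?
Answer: -524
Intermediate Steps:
a(T, Q) = (-5 + Q)²
(-23 + a(-1, -1*(-1)))² - 1*573 = (-23 + (-5 - 1*(-1))²)² - 1*573 = (-23 + (-5 + 1)²)² - 573 = (-23 + (-4)²)² - 573 = (-23 + 16)² - 573 = (-7)² - 573 = 49 - 573 = -524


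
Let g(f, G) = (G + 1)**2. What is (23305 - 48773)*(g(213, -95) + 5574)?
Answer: -366993880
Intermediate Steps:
g(f, G) = (1 + G)**2
(23305 - 48773)*(g(213, -95) + 5574) = (23305 - 48773)*((1 - 95)**2 + 5574) = -25468*((-94)**2 + 5574) = -25468*(8836 + 5574) = -25468*14410 = -366993880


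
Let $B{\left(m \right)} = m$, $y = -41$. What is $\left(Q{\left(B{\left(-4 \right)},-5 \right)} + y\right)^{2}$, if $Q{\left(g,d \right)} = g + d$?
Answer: $2500$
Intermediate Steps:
$Q{\left(g,d \right)} = d + g$
$\left(Q{\left(B{\left(-4 \right)},-5 \right)} + y\right)^{2} = \left(\left(-5 - 4\right) - 41\right)^{2} = \left(-9 - 41\right)^{2} = \left(-50\right)^{2} = 2500$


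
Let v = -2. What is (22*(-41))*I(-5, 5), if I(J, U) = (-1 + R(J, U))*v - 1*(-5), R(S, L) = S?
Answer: -15334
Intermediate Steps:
I(J, U) = 7 - 2*J (I(J, U) = (-1 + J)*(-2) - 1*(-5) = (2 - 2*J) + 5 = 7 - 2*J)
(22*(-41))*I(-5, 5) = (22*(-41))*(7 - 2*(-5)) = -902*(7 + 10) = -902*17 = -15334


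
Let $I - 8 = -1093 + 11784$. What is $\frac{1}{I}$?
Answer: $\frac{1}{10699} \approx 9.3467 \cdot 10^{-5}$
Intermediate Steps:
$I = 10699$ ($I = 8 + \left(-1093 + 11784\right) = 8 + 10691 = 10699$)
$\frac{1}{I} = \frac{1}{10699}$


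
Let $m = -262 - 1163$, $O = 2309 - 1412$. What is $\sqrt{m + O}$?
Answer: $4 i \sqrt{33} \approx 22.978 i$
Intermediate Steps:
$O = 897$ ($O = 2309 - 1412 = 897$)
$m = -1425$ ($m = -262 - 1163 = -1425$)
$\sqrt{m + O} = \sqrt{-1425 + 897} = \sqrt{-528} = 4 i \sqrt{33}$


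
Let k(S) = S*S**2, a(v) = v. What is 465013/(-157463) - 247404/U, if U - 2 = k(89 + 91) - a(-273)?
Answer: -2751040670627/918367518325 ≈ -2.9956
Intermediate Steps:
k(S) = S**3
U = 5832275 (U = 2 + ((89 + 91)**3 - 1*(-273)) = 2 + (180**3 + 273) = 2 + (5832000 + 273) = 2 + 5832273 = 5832275)
465013/(-157463) - 247404/U = 465013/(-157463) - 247404/5832275 = 465013*(-1/157463) - 247404*1/5832275 = -465013/157463 - 247404/5832275 = -2751040670627/918367518325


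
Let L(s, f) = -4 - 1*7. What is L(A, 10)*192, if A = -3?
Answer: -2112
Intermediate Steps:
L(s, f) = -11 (L(s, f) = -4 - 7 = -11)
L(A, 10)*192 = -11*192 = -2112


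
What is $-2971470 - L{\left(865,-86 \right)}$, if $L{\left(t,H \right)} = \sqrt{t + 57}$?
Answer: $-2971470 - \sqrt{922} \approx -2.9715 \cdot 10^{6}$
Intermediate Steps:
$L{\left(t,H \right)} = \sqrt{57 + t}$
$-2971470 - L{\left(865,-86 \right)} = -2971470 - \sqrt{57 + 865} = -2971470 - \sqrt{922}$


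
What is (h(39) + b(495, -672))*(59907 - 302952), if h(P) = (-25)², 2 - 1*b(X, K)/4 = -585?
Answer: -722572785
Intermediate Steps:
b(X, K) = 2348 (b(X, K) = 8 - 4*(-585) = 8 + 2340 = 2348)
h(P) = 625
(h(39) + b(495, -672))*(59907 - 302952) = (625 + 2348)*(59907 - 302952) = 2973*(-243045) = -722572785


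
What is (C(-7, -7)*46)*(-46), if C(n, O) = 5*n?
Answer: 74060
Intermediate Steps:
(C(-7, -7)*46)*(-46) = ((5*(-7))*46)*(-46) = -35*46*(-46) = -1610*(-46) = 74060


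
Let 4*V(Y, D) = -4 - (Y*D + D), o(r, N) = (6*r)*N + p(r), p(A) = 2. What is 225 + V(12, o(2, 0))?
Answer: 435/2 ≈ 217.50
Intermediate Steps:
o(r, N) = 2 + 6*N*r (o(r, N) = (6*r)*N + 2 = 6*N*r + 2 = 2 + 6*N*r)
V(Y, D) = -1 - D/4 - D*Y/4 (V(Y, D) = (-4 - (Y*D + D))/4 = (-4 - (D*Y + D))/4 = (-4 - (D + D*Y))/4 = (-4 + (-D - D*Y))/4 = (-4 - D - D*Y)/4 = -1 - D/4 - D*Y/4)
225 + V(12, o(2, 0)) = 225 + (-1 - (2 + 6*0*2)/4 - ¼*(2 + 6*0*2)*12) = 225 + (-1 - (2 + 0)/4 - ¼*(2 + 0)*12) = 225 + (-1 - ¼*2 - ¼*2*12) = 225 + (-1 - ½ - 6) = 225 - 15/2 = 435/2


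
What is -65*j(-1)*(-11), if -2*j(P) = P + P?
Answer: 715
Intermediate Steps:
j(P) = -P (j(P) = -(P + P)/2 = -P)
-65*j(-1)*(-11) = -(-65)*(-1)*(-11) = -65*1*(-11) = -65*(-11) = 715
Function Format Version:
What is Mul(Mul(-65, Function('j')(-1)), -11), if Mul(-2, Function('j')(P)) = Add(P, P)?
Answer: 715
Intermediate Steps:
Function('j')(P) = Mul(-1, P) (Function('j')(P) = Mul(Rational(-1, 2), Add(P, P)) = Mul(Rational(-1, 2), Mul(2, P)) = Mul(-1, P))
Mul(Mul(-65, Function('j')(-1)), -11) = Mul(Mul(-65, Mul(-1, -1)), -11) = Mul(Mul(-65, 1), -11) = Mul(-65, -11) = 715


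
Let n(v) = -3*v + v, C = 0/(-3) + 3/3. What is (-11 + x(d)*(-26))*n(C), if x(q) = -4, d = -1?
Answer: -186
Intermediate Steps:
C = 1 (C = 0*(-⅓) + 3*(⅓) = 0 + 1 = 1)
n(v) = -2*v
(-11 + x(d)*(-26))*n(C) = (-11 - 4*(-26))*(-2*1) = (-11 + 104)*(-2) = 93*(-2) = -186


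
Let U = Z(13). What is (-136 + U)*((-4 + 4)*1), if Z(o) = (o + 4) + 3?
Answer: 0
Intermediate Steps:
Z(o) = 7 + o (Z(o) = (4 + o) + 3 = 7 + o)
U = 20 (U = 7 + 13 = 20)
(-136 + U)*((-4 + 4)*1) = (-136 + 20)*((-4 + 4)*1) = -0 = -116*0 = 0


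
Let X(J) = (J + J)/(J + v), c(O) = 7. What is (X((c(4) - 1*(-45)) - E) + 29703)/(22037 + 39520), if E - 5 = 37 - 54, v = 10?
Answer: 1099075/2277609 ≈ 0.48256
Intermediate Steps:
E = -12 (E = 5 + (37 - 54) = 5 - 17 = -12)
X(J) = 2*J/(10 + J) (X(J) = (J + J)/(J + 10) = (2*J)/(10 + J) = 2*J/(10 + J))
(X((c(4) - 1*(-45)) - E) + 29703)/(22037 + 39520) = (2*((7 - 1*(-45)) - 1*(-12))/(10 + ((7 - 1*(-45)) - 1*(-12))) + 29703)/(22037 + 39520) = (2*((7 + 45) + 12)/(10 + ((7 + 45) + 12)) + 29703)/61557 = (2*(52 + 12)/(10 + (52 + 12)) + 29703)*(1/61557) = (2*64/(10 + 64) + 29703)*(1/61557) = (2*64/74 + 29703)*(1/61557) = (2*64*(1/74) + 29703)*(1/61557) = (64/37 + 29703)*(1/61557) = (1099075/37)*(1/61557) = 1099075/2277609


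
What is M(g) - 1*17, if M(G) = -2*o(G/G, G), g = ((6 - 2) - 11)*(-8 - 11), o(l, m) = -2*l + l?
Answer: -15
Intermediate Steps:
o(l, m) = -l
g = 133 (g = (4 - 11)*(-19) = -7*(-19) = 133)
M(G) = 2 (M(G) = -(-2)*G/G = -(-2) = -2*(-1) = 2)
M(g) - 1*17 = 2 - 1*17 = 2 - 17 = -15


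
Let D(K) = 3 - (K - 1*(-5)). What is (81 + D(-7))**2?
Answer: 7396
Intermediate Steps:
D(K) = -2 - K (D(K) = 3 - (K + 5) = 3 - (5 + K) = 3 + (-5 - K) = -2 - K)
(81 + D(-7))**2 = (81 + (-2 - 1*(-7)))**2 = (81 + (-2 + 7))**2 = (81 + 5)**2 = 86**2 = 7396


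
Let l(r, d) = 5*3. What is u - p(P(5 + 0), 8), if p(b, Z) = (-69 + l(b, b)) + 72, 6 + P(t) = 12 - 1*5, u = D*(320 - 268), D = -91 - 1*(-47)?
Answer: -2306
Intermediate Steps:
l(r, d) = 15
D = -44 (D = -91 + 47 = -44)
u = -2288 (u = -44*(320 - 268) = -44*52 = -2288)
P(t) = 1 (P(t) = -6 + (12 - 1*5) = -6 + (12 - 5) = -6 + 7 = 1)
p(b, Z) = 18 (p(b, Z) = (-69 + 15) + 72 = -54 + 72 = 18)
u - p(P(5 + 0), 8) = -2288 - 1*18 = -2288 - 18 = -2306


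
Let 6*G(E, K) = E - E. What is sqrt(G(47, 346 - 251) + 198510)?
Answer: sqrt(198510) ≈ 445.54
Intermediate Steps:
G(E, K) = 0 (G(E, K) = (E - E)/6 = (1/6)*0 = 0)
sqrt(G(47, 346 - 251) + 198510) = sqrt(0 + 198510) = sqrt(198510)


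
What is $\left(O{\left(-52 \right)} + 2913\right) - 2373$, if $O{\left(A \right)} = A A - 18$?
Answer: $3226$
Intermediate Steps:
$O{\left(A \right)} = -18 + A^{2}$ ($O{\left(A \right)} = A^{2} - 18 = -18 + A^{2}$)
$\left(O{\left(-52 \right)} + 2913\right) - 2373 = \left(\left(-18 + \left(-52\right)^{2}\right) + 2913\right) - 2373 = \left(\left(-18 + 2704\right) + 2913\right) - 2373 = \left(2686 + 2913\right) - 2373 = 5599 - 2373 = 3226$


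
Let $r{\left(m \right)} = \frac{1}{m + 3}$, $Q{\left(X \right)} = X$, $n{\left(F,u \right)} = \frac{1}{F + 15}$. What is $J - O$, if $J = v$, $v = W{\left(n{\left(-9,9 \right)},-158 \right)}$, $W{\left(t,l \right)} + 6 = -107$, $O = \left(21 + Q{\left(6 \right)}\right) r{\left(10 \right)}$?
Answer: $- \frac{1496}{13} \approx -115.08$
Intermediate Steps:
$n{\left(F,u \right)} = \frac{1}{15 + F}$
$r{\left(m \right)} = \frac{1}{3 + m}$
$O = \frac{27}{13}$ ($O = \frac{21 + 6}{3 + 10} = \frac{27}{13} \approx 2.0769$)
$W{\left(t,l \right)} = -113$ ($W{\left(t,l \right)} = -6 - 107 = -113$)
$v = -113$
$J = -113$
$J - O = -113 - \frac{27}{13} = - \frac{1496}{13}$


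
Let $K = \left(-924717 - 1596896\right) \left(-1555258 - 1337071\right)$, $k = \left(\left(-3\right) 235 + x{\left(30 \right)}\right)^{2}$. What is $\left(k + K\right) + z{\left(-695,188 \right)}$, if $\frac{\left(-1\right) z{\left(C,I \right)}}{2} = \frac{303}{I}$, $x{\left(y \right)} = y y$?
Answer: $\frac{685573437801685}{94} \approx 7.2933 \cdot 10^{12}$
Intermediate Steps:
$x{\left(y \right)} = y^{2}$
$z{\left(C,I \right)} = - \frac{606}{I}$ ($z{\left(C,I \right)} = - 2 \frac{303}{I} = - \frac{606}{I}$)
$k = 38025$ ($k = \left(\left(-3\right) 235 + 30^{2}\right)^{2} = \left(-705 + 900\right)^{2} = 195^{2} = 38025$)
$K = 7293334406677$ ($K = \left(-2521613\right) \left(-2892329\right) = 7293334406677$)
$\left(k + K\right) + z{\left(-695,188 \right)} = \left(38025 + 7293334406677\right) - \frac{606}{188} = 7293334444702 - \frac{303}{94} = \frac{685573437801685}{94}$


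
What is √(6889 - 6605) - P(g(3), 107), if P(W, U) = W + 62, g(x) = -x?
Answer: -59 + 2*√71 ≈ -42.148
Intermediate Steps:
P(W, U) = 62 + W
√(6889 - 6605) - P(g(3), 107) = √(6889 - 6605) - (62 - 1*3) = √284 - (62 - 3) = 2*√71 - 1*59 = 2*√71 - 59 = -59 + 2*√71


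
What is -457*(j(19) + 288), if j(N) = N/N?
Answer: -132073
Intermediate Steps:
j(N) = 1
-457*(j(19) + 288) = -457*(1 + 288) = -457*289 = -132073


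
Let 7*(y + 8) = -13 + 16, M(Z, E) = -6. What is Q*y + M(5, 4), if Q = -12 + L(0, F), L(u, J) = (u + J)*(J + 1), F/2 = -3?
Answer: -996/7 ≈ -142.29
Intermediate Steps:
F = -6 (F = 2*(-3) = -6)
L(u, J) = (1 + J)*(J + u) (L(u, J) = (J + u)*(1 + J) = (1 + J)*(J + u))
y = -53/7 (y = -8 + (-13 + 16)/7 = -8 + (⅐)*3 = -8 + 3/7 = -53/7 ≈ -7.5714)
Q = 18 (Q = -12 + (-6 + 0 + (-6)² - 6*0) = -12 + (-6 + 0 + 36 + 0) = -12 + 30 = 18)
Q*y + M(5, 4) = 18*(-53/7) - 6 = -954/7 - 6 = -996/7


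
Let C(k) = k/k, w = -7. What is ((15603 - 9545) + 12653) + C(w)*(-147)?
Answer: 18564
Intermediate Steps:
C(k) = 1
((15603 - 9545) + 12653) + C(w)*(-147) = ((15603 - 9545) + 12653) + 1*(-147) = (6058 + 12653) - 147 = 18711 - 147 = 18564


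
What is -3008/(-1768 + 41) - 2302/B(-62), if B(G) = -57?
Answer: 4147010/98439 ≈ 42.128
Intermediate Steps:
-3008/(-1768 + 41) - 2302/B(-62) = -3008/(-1768 + 41) - 2302/(-57) = -3008/(-1727) - 2302*(-1/57) = -3008*(-1/1727) + 2302/57 = 3008/1727 + 2302/57 = 4147010/98439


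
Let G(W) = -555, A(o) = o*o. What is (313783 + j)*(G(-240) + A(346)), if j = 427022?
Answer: 88275064605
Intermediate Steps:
A(o) = o**2
(313783 + j)*(G(-240) + A(346)) = (313783 + 427022)*(-555 + 346**2) = 740805*(-555 + 119716) = 740805*119161 = 88275064605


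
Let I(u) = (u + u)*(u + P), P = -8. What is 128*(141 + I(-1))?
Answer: 20352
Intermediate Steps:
I(u) = 2*u*(-8 + u) (I(u) = (u + u)*(u - 8) = (2*u)*(-8 + u) = 2*u*(-8 + u))
128*(141 + I(-1)) = 128*(141 + 2*(-1)*(-8 - 1)) = 128*(141 + 2*(-1)*(-9)) = 128*(141 + 18) = 128*159 = 20352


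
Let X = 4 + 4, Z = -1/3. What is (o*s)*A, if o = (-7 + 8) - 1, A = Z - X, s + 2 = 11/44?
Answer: 0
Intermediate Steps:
Z = -1/3 (Z = -1*1/3 = -1/3 ≈ -0.33333)
X = 8
s = -7/4 (s = -2 + 11/44 = -2 + 11*(1/44) = -2 + 1/4 = -7/4 ≈ -1.7500)
A = -25/3 (A = -1/3 - 1*8 = -1/3 - 8 = -25/3 ≈ -8.3333)
o = 0 (o = 1 - 1 = 0)
(o*s)*A = (0*(-7/4))*(-25/3) = 0*(-25/3) = 0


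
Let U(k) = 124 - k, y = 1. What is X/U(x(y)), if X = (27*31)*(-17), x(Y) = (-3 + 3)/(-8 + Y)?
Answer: -459/4 ≈ -114.75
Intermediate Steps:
x(Y) = 0 (x(Y) = 0/(-8 + Y) = 0)
X = -14229 (X = 837*(-17) = -14229)
X/U(x(y)) = -14229/(124 - 1*0) = -14229/(124 + 0) = -14229/124 = -14229*1/124 = -459/4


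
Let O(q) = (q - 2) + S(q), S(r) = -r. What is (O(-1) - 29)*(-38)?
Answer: 1178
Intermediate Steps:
O(q) = -2 (O(q) = (q - 2) - q = (-2 + q) - q = -2)
(O(-1) - 29)*(-38) = (-2 - 29)*(-38) = -31*(-38) = 1178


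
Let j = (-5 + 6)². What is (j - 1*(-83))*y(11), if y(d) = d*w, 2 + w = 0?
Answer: -1848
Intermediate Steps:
w = -2 (w = -2 + 0 = -2)
j = 1 (j = 1² = 1)
y(d) = -2*d (y(d) = d*(-2) = -2*d)
(j - 1*(-83))*y(11) = (1 - 1*(-83))*(-2*11) = (1 + 83)*(-22) = 84*(-22) = -1848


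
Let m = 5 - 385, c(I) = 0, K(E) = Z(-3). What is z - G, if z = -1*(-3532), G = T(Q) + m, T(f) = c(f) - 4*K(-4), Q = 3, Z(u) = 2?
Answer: 3920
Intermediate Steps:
K(E) = 2
T(f) = -8 (T(f) = 0 - 4*2 = 0 - 8 = -8)
m = -380
G = -388 (G = -8 - 380 = -388)
z = 3532
z - G = 3532 - 1*(-388) = 3532 + 388 = 3920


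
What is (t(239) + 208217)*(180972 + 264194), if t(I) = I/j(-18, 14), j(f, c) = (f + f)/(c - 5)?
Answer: 185329060707/2 ≈ 9.2664e+10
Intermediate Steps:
j(f, c) = 2*f/(-5 + c) (j(f, c) = (2*f)/(-5 + c) = 2*f/(-5 + c))
t(I) = -I/4 (t(I) = I/((2*(-18)/(-5 + 14))) = I/((2*(-18)/9)) = I/((2*(-18)*(⅑))) = I/(-4) = I*(-¼) = -I/4)
(t(239) + 208217)*(180972 + 264194) = (-¼*239 + 208217)*(180972 + 264194) = (-239/4 + 208217)*445166 = (832629/4)*445166 = 185329060707/2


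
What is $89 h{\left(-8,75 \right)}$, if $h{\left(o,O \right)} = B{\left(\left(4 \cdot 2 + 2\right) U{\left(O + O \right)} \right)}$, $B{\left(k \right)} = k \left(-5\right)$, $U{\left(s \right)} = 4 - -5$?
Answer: $-40050$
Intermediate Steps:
$U{\left(s \right)} = 9$ ($U{\left(s \right)} = 4 + 5 = 9$)
$B{\left(k \right)} = - 5 k$
$h{\left(o,O \right)} = -450$ ($h{\left(o,O \right)} = - 5 \left(4 \cdot 2 + 2\right) 9 = - 5 \left(8 + 2\right) 9 = - 5 \cdot 10 \cdot 9 = \left(-5\right) 90 = -450$)
$89 h{\left(-8,75 \right)} = 89 \left(-450\right) = -40050$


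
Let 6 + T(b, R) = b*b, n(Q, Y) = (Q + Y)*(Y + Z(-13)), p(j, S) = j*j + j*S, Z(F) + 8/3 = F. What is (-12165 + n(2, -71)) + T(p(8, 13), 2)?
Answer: 22033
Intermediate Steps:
Z(F) = -8/3 + F
p(j, S) = j**2 + S*j
n(Q, Y) = (-47/3 + Y)*(Q + Y) (n(Q, Y) = (Q + Y)*(Y + (-8/3 - 13)) = (Q + Y)*(Y - 47/3) = (Q + Y)*(-47/3 + Y) = (-47/3 + Y)*(Q + Y))
T(b, R) = -6 + b**2 (T(b, R) = -6 + b*b = -6 + b**2)
(-12165 + n(2, -71)) + T(p(8, 13), 2) = (-12165 + ((-71)**2 - 47/3*2 - 47/3*(-71) + 2*(-71))) + (-6 + (8*(13 + 8))**2) = (-12165 + (5041 - 94/3 + 3337/3 - 142)) + (-6 + (8*21)**2) = (-12165 + 5980) + (-6 + 168**2) = -6185 + (-6 + 28224) = -6185 + 28218 = 22033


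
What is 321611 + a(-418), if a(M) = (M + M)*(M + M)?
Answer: 1020507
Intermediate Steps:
a(M) = 4*M**2 (a(M) = (2*M)*(2*M) = 4*M**2)
321611 + a(-418) = 321611 + 4*(-418)**2 = 321611 + 4*174724 = 321611 + 698896 = 1020507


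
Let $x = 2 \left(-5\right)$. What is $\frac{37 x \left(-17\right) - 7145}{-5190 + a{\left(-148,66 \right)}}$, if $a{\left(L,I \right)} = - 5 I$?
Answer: $\frac{57}{368} \approx 0.15489$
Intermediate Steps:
$x = -10$
$\frac{37 x \left(-17\right) - 7145}{-5190 + a{\left(-148,66 \right)}} = \frac{37 \left(-10\right) \left(-17\right) - 7145}{-5190 - 330} = \frac{\left(-370\right) \left(-17\right) - 7145}{-5190 - 330} = \frac{6290 - 7145}{-5520} = \left(-855\right) \left(- \frac{1}{5520}\right) = \frac{57}{368}$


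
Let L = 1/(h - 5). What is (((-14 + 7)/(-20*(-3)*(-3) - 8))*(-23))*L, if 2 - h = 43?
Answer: 7/376 ≈ 0.018617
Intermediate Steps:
h = -41 (h = 2 - 1*43 = 2 - 43 = -41)
L = -1/46 (L = 1/(-41 - 5) = 1/(-46) = -1/46 ≈ -0.021739)
(((-14 + 7)/(-20*(-3)*(-3) - 8))*(-23))*L = (((-14 + 7)/(-20*(-3)*(-3) - 8))*(-23))*(-1/46) = (-7/(-4*(-15)*(-3) - 8)*(-23))*(-1/46) = (-7/(60*(-3) - 8)*(-23))*(-1/46) = (-7/(-180 - 8)*(-23))*(-1/46) = (-7/(-188)*(-23))*(-1/46) = (-7*(-1/188)*(-23))*(-1/46) = ((7/188)*(-23))*(-1/46) = -161/188*(-1/46) = 7/376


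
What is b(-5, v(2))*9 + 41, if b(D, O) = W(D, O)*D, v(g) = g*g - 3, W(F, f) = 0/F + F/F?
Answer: -4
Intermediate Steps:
W(F, f) = 1 (W(F, f) = 0 + 1 = 1)
v(g) = -3 + g**2 (v(g) = g**2 - 3 = -3 + g**2)
b(D, O) = D (b(D, O) = 1*D = D)
b(-5, v(2))*9 + 41 = -5*9 + 41 = -45 + 41 = -4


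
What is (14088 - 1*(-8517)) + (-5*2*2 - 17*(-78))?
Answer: 23911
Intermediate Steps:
(14088 - 1*(-8517)) + (-5*2*2 - 17*(-78)) = (14088 + 8517) + (-10*2 + 1326) = 22605 + (-20 + 1326) = 22605 + 1306 = 23911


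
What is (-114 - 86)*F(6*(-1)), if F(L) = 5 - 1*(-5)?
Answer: -2000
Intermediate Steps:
F(L) = 10 (F(L) = 5 + 5 = 10)
(-114 - 86)*F(6*(-1)) = (-114 - 86)*10 = -200*10 = -2000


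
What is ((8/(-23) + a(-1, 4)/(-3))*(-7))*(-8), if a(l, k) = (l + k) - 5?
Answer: 1232/69 ≈ 17.855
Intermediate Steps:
a(l, k) = -5 + k + l (a(l, k) = (k + l) - 5 = -5 + k + l)
((8/(-23) + a(-1, 4)/(-3))*(-7))*(-8) = ((8/(-23) + (-5 + 4 - 1)/(-3))*(-7))*(-8) = ((8*(-1/23) - 2*(-⅓))*(-7))*(-8) = ((-8/23 + ⅔)*(-7))*(-8) = ((22/69)*(-7))*(-8) = -154/69*(-8) = 1232/69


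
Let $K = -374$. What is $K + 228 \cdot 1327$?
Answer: $302182$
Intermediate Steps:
$K + 228 \cdot 1327 = -374 + 228 \cdot 1327 = -374 + 302556 = 302182$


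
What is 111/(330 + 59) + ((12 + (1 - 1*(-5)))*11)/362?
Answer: 58602/70409 ≈ 0.83231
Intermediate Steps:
111/(330 + 59) + ((12 + (1 - 1*(-5)))*11)/362 = 111/389 + ((12 + (1 + 5))*11)*(1/362) = (1/389)*111 + ((12 + 6)*11)*(1/362) = 111/389 + (18*11)*(1/362) = 111/389 + 198*(1/362) = 111/389 + 99/181 = 58602/70409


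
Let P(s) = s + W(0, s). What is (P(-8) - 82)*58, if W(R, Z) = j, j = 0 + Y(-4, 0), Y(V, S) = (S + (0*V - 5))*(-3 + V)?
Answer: -3190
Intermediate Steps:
Y(V, S) = (-5 + S)*(-3 + V) (Y(V, S) = (S + (0 - 5))*(-3 + V) = (S - 5)*(-3 + V) = (-5 + S)*(-3 + V))
j = 35 (j = 0 + (15 - 5*(-4) - 3*0 + 0*(-4)) = 0 + (15 + 20 + 0 + 0) = 0 + 35 = 35)
W(R, Z) = 35
P(s) = 35 + s (P(s) = s + 35 = 35 + s)
(P(-8) - 82)*58 = ((35 - 8) - 82)*58 = (27 - 82)*58 = -55*58 = -3190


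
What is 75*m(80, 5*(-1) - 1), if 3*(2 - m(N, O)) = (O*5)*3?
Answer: 2400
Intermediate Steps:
m(N, O) = 2 - 5*O (m(N, O) = 2 - O*5*3/3 = 2 - 5*O*3/3 = 2 - 5*O)
75*m(80, 5*(-1) - 1) = 75*(2 - 5*(5*(-1) - 1)) = 75*(2 - 5*(-5 - 1)) = 75*(2 - 5*(-6)) = 75*(2 + 30) = 75*32 = 2400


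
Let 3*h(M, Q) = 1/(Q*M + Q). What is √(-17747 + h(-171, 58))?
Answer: I*√3882051550095/14790 ≈ 133.22*I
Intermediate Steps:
h(M, Q) = 1/(3*(Q + M*Q)) (h(M, Q) = 1/(3*(Q*M + Q)) = 1/(3*(M*Q + Q)) = 1/(3*(Q + M*Q)))
√(-17747 + h(-171, 58)) = √(-17747 + (⅓)/(58*(1 - 171))) = √(-17747 + (⅓)*(1/58)/(-170)) = √(-17747 + (⅓)*(1/58)*(-1/170)) = √(-17747 - 1/29580) = √(-524956261/29580) = I*√3882051550095/14790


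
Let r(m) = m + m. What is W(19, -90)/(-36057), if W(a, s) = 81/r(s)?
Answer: 3/240380 ≈ 1.2480e-5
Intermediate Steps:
r(m) = 2*m
W(a, s) = 81/(2*s) (W(a, s) = 81/((2*s)) = 81*(1/(2*s)) = 81/(2*s))
W(19, -90)/(-36057) = ((81/2)/(-90))/(-36057) = ((81/2)*(-1/90))*(-1/36057) = -9/20*(-1/36057) = 3/240380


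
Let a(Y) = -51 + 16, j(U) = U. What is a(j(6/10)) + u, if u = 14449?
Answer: 14414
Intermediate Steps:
a(Y) = -35
a(j(6/10)) + u = -35 + 14449 = 14414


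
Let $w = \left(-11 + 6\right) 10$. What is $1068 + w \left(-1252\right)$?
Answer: $63668$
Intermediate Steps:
$w = -50$ ($w = \left(-5\right) 10 = -50$)
$1068 + w \left(-1252\right) = 1068 - -62600 = 1068 + 62600 = 63668$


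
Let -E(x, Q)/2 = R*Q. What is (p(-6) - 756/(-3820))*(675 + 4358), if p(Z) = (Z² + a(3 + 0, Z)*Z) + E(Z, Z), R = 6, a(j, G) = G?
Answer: 693089397/955 ≈ 7.2575e+5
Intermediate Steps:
E(x, Q) = -12*Q
p(Z) = -12*Z + 2*Z² (p(Z) = (Z² + Z*Z) - 12*Z = (Z² + Z²) - 12*Z = 2*Z² - 12*Z = -12*Z + 2*Z²)
(p(-6) - 756/(-3820))*(675 + 4358) = (2*(-6)*(-6 - 6) - 756/(-3820))*(675 + 4358) = (2*(-6)*(-12) - 756*(-1/3820))*5033 = (144 + 189/955)*5033 = (137709/955)*5033 = 693089397/955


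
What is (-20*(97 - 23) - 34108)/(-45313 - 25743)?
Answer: 8897/17764 ≈ 0.50084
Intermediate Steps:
(-20*(97 - 23) - 34108)/(-45313 - 25743) = (-20*74 - 34108)/(-71056) = (-1480 - 34108)*(-1/71056) = -35588*(-1/71056) = 8897/17764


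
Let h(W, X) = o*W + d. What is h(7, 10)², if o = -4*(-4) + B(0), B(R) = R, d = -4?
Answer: 11664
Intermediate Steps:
o = 16 (o = -4*(-4) + 0 = 16 + 0 = 16)
h(W, X) = -4 + 16*W (h(W, X) = 16*W - 4 = -4 + 16*W)
h(7, 10)² = (-4 + 16*7)² = (-4 + 112)² = 108² = 11664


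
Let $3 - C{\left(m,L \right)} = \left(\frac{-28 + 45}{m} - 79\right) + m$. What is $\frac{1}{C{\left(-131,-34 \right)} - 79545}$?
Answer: $- \frac{131}{10392475} \approx -1.2605 \cdot 10^{-5}$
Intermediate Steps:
$C{\left(m,L \right)} = 82 - m - \frac{17}{m}$ ($C{\left(m,L \right)} = 3 - \left(\left(\frac{-28 + 45}{m} - 79\right) + m\right) = 3 - \left(\left(\frac{17}{m} - 79\right) + m\right) = 3 - \left(\left(-79 + \frac{17}{m}\right) + m\right) = 3 - \left(-79 + m + \frac{17}{m}\right) = 82 - m - \frac{17}{m}$)
$\frac{1}{C{\left(-131,-34 \right)} - 79545} = \frac{1}{\left(82 - -131 - \frac{17}{-131}\right) - 79545} = \frac{1}{\left(82 + 131 - - \frac{17}{131}\right) - 79545} = \frac{1}{\left(82 + 131 + \frac{17}{131}\right) - 79545} = \frac{1}{\frac{27920}{131} - 79545} = \frac{1}{- \frac{10392475}{131}} = - \frac{131}{10392475}$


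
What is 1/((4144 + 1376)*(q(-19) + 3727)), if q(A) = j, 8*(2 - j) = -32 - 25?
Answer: 1/20623410 ≈ 4.8489e-8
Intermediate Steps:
j = 73/8 (j = 2 - (-32 - 25)/8 = 2 - ⅛*(-57) = 2 + 57/8 = 73/8 ≈ 9.1250)
q(A) = 73/8
1/((4144 + 1376)*(q(-19) + 3727)) = 1/((4144 + 1376)*(73/8 + 3727)) = 1/(5520*(29889/8)) = 1/20623410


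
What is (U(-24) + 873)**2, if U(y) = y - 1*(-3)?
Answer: 725904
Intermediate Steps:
U(y) = 3 + y (U(y) = y + 3 = 3 + y)
(U(-24) + 873)**2 = ((3 - 24) + 873)**2 = (-21 + 873)**2 = 852**2 = 725904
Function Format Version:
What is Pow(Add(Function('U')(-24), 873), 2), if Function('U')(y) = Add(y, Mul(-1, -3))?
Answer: 725904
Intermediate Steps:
Function('U')(y) = Add(3, y) (Function('U')(y) = Add(y, 3) = Add(3, y))
Pow(Add(Function('U')(-24), 873), 2) = Pow(Add(Add(3, -24), 873), 2) = Pow(Add(-21, 873), 2) = Pow(852, 2) = 725904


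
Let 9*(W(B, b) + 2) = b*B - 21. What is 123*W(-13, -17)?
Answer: 7462/3 ≈ 2487.3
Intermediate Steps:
W(B, b) = -13/3 + B*b/9 (W(B, b) = -2 + (b*B - 21)/9 = -2 + (B*b - 21)/9 = -2 + (-21 + B*b)/9 = -2 + (-7/3 + B*b/9) = -13/3 + B*b/9)
123*W(-13, -17) = 123*(-13/3 + (1/9)*(-13)*(-17)) = 123*(-13/3 + 221/9) = 123*(182/9) = 7462/3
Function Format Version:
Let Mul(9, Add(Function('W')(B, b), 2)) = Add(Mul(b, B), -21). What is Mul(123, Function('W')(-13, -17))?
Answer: Rational(7462, 3) ≈ 2487.3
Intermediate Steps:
Function('W')(B, b) = Add(Rational(-13, 3), Mul(Rational(1, 9), B, b)) (Function('W')(B, b) = Add(-2, Mul(Rational(1, 9), Add(Mul(b, B), -21))) = Add(-2, Mul(Rational(1, 9), Add(Mul(B, b), -21))) = Add(-2, Mul(Rational(1, 9), Add(-21, Mul(B, b)))) = Add(-2, Add(Rational(-7, 3), Mul(Rational(1, 9), B, b))) = Add(Rational(-13, 3), Mul(Rational(1, 9), B, b)))
Mul(123, Function('W')(-13, -17)) = Mul(123, Add(Rational(-13, 3), Mul(Rational(1, 9), -13, -17))) = Mul(123, Add(Rational(-13, 3), Rational(221, 9))) = Mul(123, Rational(182, 9)) = Rational(7462, 3)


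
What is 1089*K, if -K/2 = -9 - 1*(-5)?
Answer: 8712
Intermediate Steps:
K = 8 (K = -2*(-9 - 1*(-5)) = -2*(-9 + 5) = -2*(-4) = 8)
1089*K = 1089*8 = 8712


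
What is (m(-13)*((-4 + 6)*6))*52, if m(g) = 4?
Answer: 2496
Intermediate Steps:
(m(-13)*((-4 + 6)*6))*52 = (4*((-4 + 6)*6))*52 = (4*(2*6))*52 = (4*12)*52 = 48*52 = 2496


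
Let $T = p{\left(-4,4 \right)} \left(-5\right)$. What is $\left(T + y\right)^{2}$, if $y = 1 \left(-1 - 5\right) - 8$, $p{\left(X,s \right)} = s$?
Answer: $1156$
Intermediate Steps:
$y = -14$ ($y = 1 \left(-1 - 5\right) - 8 = 1 \left(-6\right) - 8 = -6 - 8 = -14$)
$T = -20$ ($T = 4 \left(-5\right) = -20$)
$\left(T + y\right)^{2} = \left(-20 - 14\right)^{2} = \left(-34\right)^{2} = 1156$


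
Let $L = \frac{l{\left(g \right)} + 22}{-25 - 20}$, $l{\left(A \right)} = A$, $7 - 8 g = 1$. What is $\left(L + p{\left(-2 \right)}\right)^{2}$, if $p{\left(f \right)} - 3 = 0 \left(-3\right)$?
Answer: $\frac{201601}{32400} \approx 6.2223$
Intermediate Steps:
$g = \frac{3}{4}$ ($g = \frac{7}{8} - \frac{1}{8} = \frac{3}{4} \approx 0.75$)
$p{\left(f \right)} = 3$ ($p{\left(f \right)} = 3 + 0 \left(-3\right) = 3 + 0 = 3$)
$L = - \frac{91}{180}$ ($L = \frac{\frac{3}{4} + 22}{-25 - 20} = \frac{91}{4 \left(-45\right)} = \frac{91}{4} \left(- \frac{1}{45}\right) = - \frac{91}{180} \approx -0.50556$)
$\left(L + p{\left(-2 \right)}\right)^{2} = \left(- \frac{91}{180} + 3\right)^{2} = \left(\frac{449}{180}\right)^{2} = \frac{201601}{32400}$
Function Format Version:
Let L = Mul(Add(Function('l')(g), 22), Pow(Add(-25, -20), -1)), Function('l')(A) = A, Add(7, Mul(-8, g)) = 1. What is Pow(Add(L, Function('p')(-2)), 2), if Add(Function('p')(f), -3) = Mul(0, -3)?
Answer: Rational(201601, 32400) ≈ 6.2223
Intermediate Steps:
g = Rational(3, 4) (g = Add(Rational(7, 8), Mul(Rational(-1, 8), 1)) = Add(Rational(7, 8), Rational(-1, 8)) = Rational(3, 4) ≈ 0.75000)
Function('p')(f) = 3 (Function('p')(f) = Add(3, Mul(0, -3)) = Add(3, 0) = 3)
L = Rational(-91, 180) (L = Mul(Add(Rational(3, 4), 22), Pow(Add(-25, -20), -1)) = Mul(Rational(91, 4), Pow(-45, -1)) = Mul(Rational(91, 4), Rational(-1, 45)) = Rational(-91, 180) ≈ -0.50556)
Pow(Add(L, Function('p')(-2)), 2) = Pow(Add(Rational(-91, 180), 3), 2) = Pow(Rational(449, 180), 2) = Rational(201601, 32400)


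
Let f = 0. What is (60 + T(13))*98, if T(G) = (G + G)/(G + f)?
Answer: 6076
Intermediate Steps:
T(G) = 2 (T(G) = (G + G)/(G + 0) = (2*G)/G = 2)
(60 + T(13))*98 = (60 + 2)*98 = 62*98 = 6076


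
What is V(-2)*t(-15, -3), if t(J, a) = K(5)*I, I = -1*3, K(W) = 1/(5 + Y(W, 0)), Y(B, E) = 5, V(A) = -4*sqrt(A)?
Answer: 6*I*sqrt(2)/5 ≈ 1.6971*I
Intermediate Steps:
K(W) = 1/10 (K(W) = 1/(5 + 5) = 1/10)
I = -3
t(J, a) = -3/10 (t(J, a) = (1/10)*(-3) = -3/10)
V(-2)*t(-15, -3) = -4*I*sqrt(2)*(-3/10) = 6*I*sqrt(2)/5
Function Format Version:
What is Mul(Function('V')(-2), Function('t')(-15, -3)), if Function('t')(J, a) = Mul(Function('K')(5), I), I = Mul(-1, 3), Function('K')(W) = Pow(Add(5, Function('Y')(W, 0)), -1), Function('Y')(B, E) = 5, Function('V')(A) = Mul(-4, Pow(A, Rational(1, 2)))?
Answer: Mul(Rational(6, 5), I, Pow(2, Rational(1, 2))) ≈ Mul(1.6971, I)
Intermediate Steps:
Function('K')(W) = Rational(1, 10) (Function('K')(W) = Pow(Add(5, 5), -1) = Pow(10, -1) = Rational(1, 10))
I = -3
Function('t')(J, a) = Rational(-3, 10) (Function('t')(J, a) = Mul(Rational(1, 10), -3) = Rational(-3, 10))
Mul(Function('V')(-2), Function('t')(-15, -3)) = Mul(Mul(-4, Pow(-2, Rational(1, 2))), Rational(-3, 10)) = Mul(Mul(-4, Mul(I, Pow(2, Rational(1, 2)))), Rational(-3, 10)) = Mul(Mul(-4, I, Pow(2, Rational(1, 2))), Rational(-3, 10)) = Mul(Rational(6, 5), I, Pow(2, Rational(1, 2)))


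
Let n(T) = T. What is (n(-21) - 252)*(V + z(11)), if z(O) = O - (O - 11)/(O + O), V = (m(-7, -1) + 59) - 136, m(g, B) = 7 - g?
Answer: 14196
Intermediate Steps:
V = -63 (V = ((7 - 1*(-7)) + 59) - 136 = ((7 + 7) + 59) - 136 = (14 + 59) - 136 = 73 - 136 = -63)
z(O) = O - (-11 + O)/(2*O)
(n(-21) - 252)*(V + z(11)) = (-21 - 252)*(-63 + (-½ + 11 + (11/2)/11)) = -273*(-63 + (-½ + 11 + (11/2)*(1/11))) = -273*(-63 + (-½ + 11 + ½)) = -273*(-63 + 11) = -273*(-52) = 14196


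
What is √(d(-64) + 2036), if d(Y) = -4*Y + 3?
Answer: 3*√255 ≈ 47.906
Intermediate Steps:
d(Y) = 3 - 4*Y
√(d(-64) + 2036) = √((3 - 4*(-64)) + 2036) = √((3 + 256) + 2036) = √(259 + 2036) = √2295 = 3*√255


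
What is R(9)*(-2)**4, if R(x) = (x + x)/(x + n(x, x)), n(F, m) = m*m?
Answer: 16/5 ≈ 3.2000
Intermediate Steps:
n(F, m) = m**2
R(x) = 2*x/(x + x**2) (R(x) = (x + x)/(x + x**2) = (2*x)/(x + x**2) = 2*x/(x + x**2))
R(9)*(-2)**4 = (2/(1 + 9))*(-2)**4 = (2/10)*16 = (2*(1/10))*16 = (1/5)*16 = 16/5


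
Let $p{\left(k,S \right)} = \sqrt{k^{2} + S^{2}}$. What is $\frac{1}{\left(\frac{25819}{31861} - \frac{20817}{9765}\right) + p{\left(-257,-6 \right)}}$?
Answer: $\frac{1579150722544430}{78971375087506958241} + \frac{1195028551564225 \sqrt{66085}}{78971375087506958241} \approx 0.0039101$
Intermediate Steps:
$p{\left(k,S \right)} = \sqrt{S^{2} + k^{2}}$
$\frac{1}{\left(\frac{25819}{31861} - \frac{20817}{9765}\right) + p{\left(-257,-6 \right)}} = \frac{1}{\left(\frac{25819}{31861} - \frac{20817}{9765}\right) + \sqrt{\left(-6\right)^{2} + \left(-257\right)^{2}}} = \frac{1}{\left(25819 \cdot \frac{1}{31861} - \frac{2313}{1085}\right) + \sqrt{36 + 66049}} = \frac{1}{\left(\frac{25819}{31861} - \frac{2313}{1085}\right) + \sqrt{66085}} = \frac{1}{- \frac{45680878}{34569185} + \sqrt{66085}}$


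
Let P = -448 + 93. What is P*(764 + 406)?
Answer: -415350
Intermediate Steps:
P = -355
P*(764 + 406) = -355*(764 + 406) = -355*1170 = -415350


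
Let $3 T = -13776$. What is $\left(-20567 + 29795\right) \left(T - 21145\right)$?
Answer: $-237501036$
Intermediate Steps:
$T = -4592$ ($T = \frac{1}{3} \left(-13776\right) = -4592$)
$\left(-20567 + 29795\right) \left(T - 21145\right) = \left(-20567 + 29795\right) \left(-4592 - 21145\right) = 9228 \left(-25737\right) = -237501036$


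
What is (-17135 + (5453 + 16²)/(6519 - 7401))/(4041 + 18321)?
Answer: -5039593/6574428 ≈ -0.76654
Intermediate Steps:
(-17135 + (5453 + 16²)/(6519 - 7401))/(4041 + 18321) = (-17135 + (5453 + 256)/(-882))/22362 = (-17135 + 5709*(-1/882))*(1/22362) = (-17135 - 1903/294)*(1/22362) = -5039593/294*1/22362 = -5039593/6574428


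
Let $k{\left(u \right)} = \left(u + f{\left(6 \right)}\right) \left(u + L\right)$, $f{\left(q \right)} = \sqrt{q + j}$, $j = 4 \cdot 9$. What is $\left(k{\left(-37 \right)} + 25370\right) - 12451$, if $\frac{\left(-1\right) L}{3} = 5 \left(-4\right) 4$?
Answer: $5408 + 203 \sqrt{42} \approx 6723.6$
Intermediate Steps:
$j = 36$
$f{\left(q \right)} = \sqrt{36 + q}$ ($f{\left(q \right)} = \sqrt{q + 36} = \sqrt{36 + q}$)
$L = 240$ ($L = - 3 \cdot 5 \left(-4\right) 4 = - 3 \left(\left(-20\right) 4\right) = \left(-3\right) \left(-80\right) = 240$)
$k{\left(u \right)} = \left(240 + u\right) \left(u + \sqrt{42}\right)$ ($k{\left(u \right)} = \left(u + \sqrt{36 + 6}\right) \left(u + 240\right) = \left(u + \sqrt{42}\right) \left(240 + u\right) = \left(240 + u\right) \left(u + \sqrt{42}\right)$)
$\left(k{\left(-37 \right)} + 25370\right) - 12451 = \left(\left(\left(-37\right)^{2} + 240 \left(-37\right) + 240 \sqrt{42} - 37 \sqrt{42}\right) + 25370\right) - 12451 = \left(\left(1369 - 8880 + 240 \sqrt{42} - 37 \sqrt{42}\right) + 25370\right) - 12451 = \left(\left(-7511 + 203 \sqrt{42}\right) + 25370\right) - 12451 = \left(17859 + 203 \sqrt{42}\right) - 12451 = 5408 + 203 \sqrt{42}$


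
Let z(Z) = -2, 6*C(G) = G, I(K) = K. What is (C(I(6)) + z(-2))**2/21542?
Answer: 1/21542 ≈ 4.6421e-5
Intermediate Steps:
C(G) = G/6
(C(I(6)) + z(-2))**2/21542 = ((1/6)*6 - 2)**2/21542 = (1 - 2)**2*(1/21542) = (-1)**2*(1/21542) = 1*(1/21542) = 1/21542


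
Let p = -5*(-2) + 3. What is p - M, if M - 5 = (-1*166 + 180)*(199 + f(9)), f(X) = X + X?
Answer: -3030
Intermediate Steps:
f(X) = 2*X
M = 3043 (M = 5 + (-1*166 + 180)*(199 + 2*9) = 5 + (-166 + 180)*(199 + 18) = 5 + 14*217 = 5 + 3038 = 3043)
p = 13 (p = 10 + 3 = 13)
p - M = 13 - 1*3043 = 13 - 3043 = -3030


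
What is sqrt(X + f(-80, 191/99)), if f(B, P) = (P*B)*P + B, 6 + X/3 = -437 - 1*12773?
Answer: 16*I*sqrt(1532393)/99 ≈ 200.06*I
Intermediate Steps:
X = -39648 (X = -18 + 3*(-437 - 1*12773) = -18 + 3*(-437 - 12773) = -18 + 3*(-13210) = -18 - 39630 = -39648)
f(B, P) = B + B*P**2 (f(B, P) = (B*P)*P + B = B*P**2 + B = B + B*P**2)
sqrt(X + f(-80, 191/99)) = sqrt(-39648 - 80*(1 + (191/99)**2)) = sqrt(-39648 - 80*(1 + 36481/9801)) = sqrt(-39648 - 80*46282/9801) = sqrt(-39648 - 3702560/9801) = sqrt(-392292608/9801) = 16*I*sqrt(1532393)/99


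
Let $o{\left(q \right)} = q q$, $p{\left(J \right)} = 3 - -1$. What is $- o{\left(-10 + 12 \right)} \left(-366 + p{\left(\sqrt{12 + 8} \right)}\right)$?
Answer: $1448$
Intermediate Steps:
$p{\left(J \right)} = 4$ ($p{\left(J \right)} = 3 + 1 = 4$)
$o{\left(q \right)} = q^{2}$
$- o{\left(-10 + 12 \right)} \left(-366 + p{\left(\sqrt{12 + 8} \right)}\right) = - \left(-10 + 12\right)^{2} \left(-366 + 4\right) = - 2^{2} \left(-362\right) = \left(-1\right) 4 \left(-362\right) = \left(-4\right) \left(-362\right) = 1448$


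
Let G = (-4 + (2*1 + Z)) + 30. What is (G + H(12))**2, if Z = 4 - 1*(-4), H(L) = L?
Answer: 2304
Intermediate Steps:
Z = 8 (Z = 4 + 4 = 8)
G = 36 (G = (-4 + (2*1 + 8)) + 30 = (-4 + (2 + 8)) + 30 = (-4 + 10) + 30 = 6 + 30 = 36)
(G + H(12))**2 = (36 + 12)**2 = 48**2 = 2304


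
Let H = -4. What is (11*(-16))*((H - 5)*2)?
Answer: 3168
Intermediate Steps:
(11*(-16))*((H - 5)*2) = (11*(-16))*((-4 - 5)*2) = -(-1584)*2 = -176*(-18) = 3168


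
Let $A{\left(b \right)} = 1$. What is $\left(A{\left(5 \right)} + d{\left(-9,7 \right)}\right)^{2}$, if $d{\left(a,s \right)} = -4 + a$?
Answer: $144$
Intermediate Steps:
$\left(A{\left(5 \right)} + d{\left(-9,7 \right)}\right)^{2} = \left(1 - 13\right)^{2} = \left(-12\right)^{2} = 144$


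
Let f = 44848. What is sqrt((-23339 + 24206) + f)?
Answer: sqrt(45715) ≈ 213.81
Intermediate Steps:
sqrt((-23339 + 24206) + f) = sqrt((-23339 + 24206) + 44848) = sqrt(867 + 44848) = sqrt(45715)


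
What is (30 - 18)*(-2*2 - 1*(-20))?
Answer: 192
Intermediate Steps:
(30 - 18)*(-2*2 - 1*(-20)) = 12*(-4 + 20) = 12*16 = 192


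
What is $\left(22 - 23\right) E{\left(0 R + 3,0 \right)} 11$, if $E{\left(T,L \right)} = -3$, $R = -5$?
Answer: $33$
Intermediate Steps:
$\left(22 - 23\right) E{\left(0 R + 3,0 \right)} 11 = \left(22 - 23\right) \left(-3\right) 11 = \left(-1\right) \left(-3\right) 11 = 3 \cdot 11 = 33$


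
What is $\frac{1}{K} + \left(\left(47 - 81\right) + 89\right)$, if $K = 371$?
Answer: $\frac{20406}{371} \approx 55.003$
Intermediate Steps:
$\frac{1}{K} + \left(\left(47 - 81\right) + 89\right) = \frac{1}{371} + \left(\left(47 - 81\right) + 89\right) = \frac{1}{371} + \left(-34 + 89\right) = \frac{1}{371} + 55 = \frac{20406}{371}$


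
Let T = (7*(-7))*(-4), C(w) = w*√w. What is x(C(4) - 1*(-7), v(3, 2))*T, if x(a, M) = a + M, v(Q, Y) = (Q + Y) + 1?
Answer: 4116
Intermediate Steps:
v(Q, Y) = 1 + Q + Y
C(w) = w^(3/2)
x(a, M) = M + a
T = 196 (T = -49*(-4) = 196)
x(C(4) - 1*(-7), v(3, 2))*T = ((1 + 3 + 2) + (4^(3/2) - 1*(-7)))*196 = (6 + (8 + 7))*196 = (6 + 15)*196 = 21*196 = 4116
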